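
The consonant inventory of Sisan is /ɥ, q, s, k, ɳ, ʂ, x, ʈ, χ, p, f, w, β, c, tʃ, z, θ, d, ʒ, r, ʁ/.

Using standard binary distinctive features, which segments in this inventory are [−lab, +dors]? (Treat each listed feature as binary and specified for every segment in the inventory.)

Checking each segment against [−labial], [+dorsal]: /q/ (voiceless uvular stop), /k/ (voiceless velar stop), /x/ (voiceless velar fricative), /χ/ (voiceless uvular fricative), /c/ (voiceless palatal stop), /ʁ/ (voiced uvular fricative) satisfy every feature; every other segment in the inventory fails at least one.

q, k, x, χ, c, ʁ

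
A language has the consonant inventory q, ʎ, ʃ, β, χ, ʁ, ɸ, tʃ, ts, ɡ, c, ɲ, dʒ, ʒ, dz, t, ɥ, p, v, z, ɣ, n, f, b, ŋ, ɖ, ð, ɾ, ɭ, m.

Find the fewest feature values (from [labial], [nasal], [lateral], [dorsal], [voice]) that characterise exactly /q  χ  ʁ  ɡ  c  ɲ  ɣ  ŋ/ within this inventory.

[-lateral, -labial, +dorsal]

The class [-lateral], [-labial], [+dorsal] has exactly /q, χ, ʁ, ɡ, c, ɲ, ɣ, ŋ/ as its extension in this inventory. No smaller conjunction from the listed features achieves this: [-labial, +dorsal] alone would also admit /ʎ/; [-lateral, +dorsal] alone would also admit /ɥ/; [-lateral, -labial] alone would also admit /ʃ, tʃ, ts, dʒ, …/; and checking the remaining two-feature bundles turns up none with this extension.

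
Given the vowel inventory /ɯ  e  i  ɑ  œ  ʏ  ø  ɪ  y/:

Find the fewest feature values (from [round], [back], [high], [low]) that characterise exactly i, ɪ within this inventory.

[+high, -back, -round]

/i, ɪ/ are all [+high], [-back], [-round], and no other segment in the inventory matches all three values. Dropping any one of them over-generates: [-back, -round] alone would also admit /e/; [+high, -round] alone would also admit /ɯ/; [+high, -back] alone would also admit /ʏ, y/. No other combination of two listed features picks out exactly this set either, so fewer than three features will not do.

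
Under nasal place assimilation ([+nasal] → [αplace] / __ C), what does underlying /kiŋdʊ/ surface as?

[kindʊ]

In /kiŋdʊ/, the nasal /ŋ/ precedes /d/, which is [+coronal]. The nasal assimilates in place, becoming the [+coronal] nasal /n/. The surface form is [kindʊ].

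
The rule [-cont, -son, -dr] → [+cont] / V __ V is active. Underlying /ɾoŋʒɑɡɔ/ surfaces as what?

The only segment in the rule's environment that also matches [-cont, -son, -dr] is /ɡ/. Applying [+continuant] turns the voiced velar stop into /ɣ/ (voiced velar fricative), giving [ɾoŋʒɑɣɔ].

[ɾoŋʒɑɣɔ]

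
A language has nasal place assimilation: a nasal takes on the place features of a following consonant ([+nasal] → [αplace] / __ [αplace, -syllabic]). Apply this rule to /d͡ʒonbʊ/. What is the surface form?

/n/ sits before the [+labial] consonant /b/, so it takes on [+labial] and surfaces as /m/. The rest of the form is unaffected: [d͡ʒombʊ].

[d͡ʒombʊ]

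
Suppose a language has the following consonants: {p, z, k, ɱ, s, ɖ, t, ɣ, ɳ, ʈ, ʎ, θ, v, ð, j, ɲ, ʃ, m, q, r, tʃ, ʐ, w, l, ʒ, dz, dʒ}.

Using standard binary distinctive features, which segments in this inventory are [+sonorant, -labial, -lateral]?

Eliminate segments failing any feature: /p, z, k, s, ɖ, t, ɣ, ʈ, θ, v, ð, ʃ, q, tʃ, ʐ, ʒ, dz, dʒ/ are [-sonorant]; /ɱ, m, w/ are [+labial]; /ʎ, l/ are [+lateral]. The remaining /ɳ, j, ɲ, r/ satisfy [+sonorant], [-labial], [-lateral].

ɳ, j, ɲ, r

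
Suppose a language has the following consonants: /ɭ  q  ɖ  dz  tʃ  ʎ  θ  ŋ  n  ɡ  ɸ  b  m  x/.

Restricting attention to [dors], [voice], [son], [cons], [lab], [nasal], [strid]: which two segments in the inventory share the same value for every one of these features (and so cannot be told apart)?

x, q

On the given features, /x/ and /q/ have an identical profile: [+dorsal], [−voice], [−sonorant], [+consonantal], [−labial], [−nasal], [−strident]. No other two segments in the inventory coincide on all 7 features. (They do differ in [continuant] and [high], which are not among the given features.)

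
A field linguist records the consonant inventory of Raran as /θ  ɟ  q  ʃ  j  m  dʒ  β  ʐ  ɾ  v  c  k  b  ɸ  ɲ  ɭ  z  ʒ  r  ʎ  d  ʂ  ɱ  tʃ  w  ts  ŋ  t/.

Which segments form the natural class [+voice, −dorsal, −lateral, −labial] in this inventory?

Checking each segment against [+voice], [−dorsal], [−lateral], [−labial]: /dʒ/ (voiced postalveolar affricate), /ʐ/ (voiced retroflex fricative), /ɾ/ (alveolar tap), /z/ (voiced alveolar fricative), /ʒ/ (voiced postalveolar fricative), /r/ (alveolar trill), among others, satisfy every feature; every other segment in the inventory fails at least one.

dʒ, ʐ, ɾ, z, ʒ, r, d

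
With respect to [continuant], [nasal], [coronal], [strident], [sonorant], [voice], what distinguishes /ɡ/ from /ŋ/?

/ɡ/ (voiced velar stop) and /ŋ/ (velar nasal) agree on [-continuant], [-coronal], [-strident], [+voice]. They differ on [sonorant] (/ɡ/ [-], /ŋ/ [+]), [nasal] (/ɡ/ [-], /ŋ/ [+]).

[sonorant], [nasal]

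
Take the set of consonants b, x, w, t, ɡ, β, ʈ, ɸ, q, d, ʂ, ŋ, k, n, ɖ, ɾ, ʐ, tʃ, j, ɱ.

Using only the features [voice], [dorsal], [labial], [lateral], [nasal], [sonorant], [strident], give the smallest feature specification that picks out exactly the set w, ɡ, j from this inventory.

[+voice, −nasal, +dorsal]

Every target segment is [+voice], [−nasal], [+dorsal]; each remaining inventory member fails at least one of these. Each conjunct is needed — [−nasal, +dorsal] alone would also admit /x, q, k/; [+voice, +dorsal] alone would also admit /ŋ/; [+voice, −nasal] alone would also admit /b, β, d, ɖ, …/ — and no other combination of two listed features has exactly this extension, so three is the minimum.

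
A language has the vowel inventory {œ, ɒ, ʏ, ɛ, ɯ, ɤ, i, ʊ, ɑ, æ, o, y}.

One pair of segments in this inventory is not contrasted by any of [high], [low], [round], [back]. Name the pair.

ʏ, y

Both /ʏ/ and /y/ are [+high], [−low], [+round], [−back]. Since the list omits [tense] — which does distinguish the high front rounded lax vowel from the high front rounded tense vowel — this pair collapses; all other pairs remain distinct.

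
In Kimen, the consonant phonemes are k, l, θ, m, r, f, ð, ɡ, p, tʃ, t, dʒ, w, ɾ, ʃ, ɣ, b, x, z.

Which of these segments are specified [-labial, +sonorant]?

l, r, ɾ

Checking each segment against [-labial], [+sonorant]: /l/ (alveolar lateral approximant), /r/ (alveolar trill), /ɾ/ (alveolar tap) satisfy every feature; every other segment in the inventory fails at least one.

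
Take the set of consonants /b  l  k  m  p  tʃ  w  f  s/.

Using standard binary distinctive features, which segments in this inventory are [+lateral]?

The [+lateral] segments here are /l/; the remaining /b, k, m, p, tʃ, w, f, s/ are [-lateral].

l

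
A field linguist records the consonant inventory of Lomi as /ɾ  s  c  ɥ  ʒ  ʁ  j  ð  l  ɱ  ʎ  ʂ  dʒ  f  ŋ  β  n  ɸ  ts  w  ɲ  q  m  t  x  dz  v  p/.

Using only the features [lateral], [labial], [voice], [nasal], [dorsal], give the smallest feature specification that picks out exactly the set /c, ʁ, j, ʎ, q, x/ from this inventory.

[-nasal, -labial, +dorsal]

Every target segment is [-nasal], [-labial], [+dorsal]; each remaining inventory member fails at least one of these. Each conjunct is needed — [-labial, +dorsal] alone would also admit /ŋ, ɲ/; [-nasal, +dorsal] alone would also admit /ɥ, w/; [-nasal, -labial] alone would also admit /ɾ, s, ʒ, ð, …/ — and no other combination of two listed features has exactly this extension, so three is the minimum.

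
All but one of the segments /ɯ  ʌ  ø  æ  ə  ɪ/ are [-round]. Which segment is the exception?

ø

Every segment except /ø/ is [-round]. /ø/ (mid front rounded tense vowel) is [+round], so it is the exception.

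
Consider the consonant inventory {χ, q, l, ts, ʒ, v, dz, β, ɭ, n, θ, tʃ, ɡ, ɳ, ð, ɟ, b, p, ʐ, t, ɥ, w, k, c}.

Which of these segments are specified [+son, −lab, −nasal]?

Eliminate segments failing any feature: /χ, q, ts, ʒ, v, dz, β, θ, tʃ, ɡ, ð, ɟ, b, p, ʐ, t, k, c/ are [−sonorant]; /n, ɳ/ are [+nasal]; /ɥ, w/ are [+labial]. The remaining /l, ɭ/ satisfy [+sonorant], [−labial], [−nasal].

l, ɭ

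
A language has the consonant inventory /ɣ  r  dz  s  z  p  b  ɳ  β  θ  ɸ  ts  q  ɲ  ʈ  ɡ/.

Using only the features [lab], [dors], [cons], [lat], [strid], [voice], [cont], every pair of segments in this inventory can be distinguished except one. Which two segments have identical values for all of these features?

ɡ, ɲ

On the given features, /ɡ/ and /ɲ/ have an identical profile: [-labial], [+dorsal], [+consonantal], [-lateral], [-strident], [+voice], [-continuant]. No other two segments in the inventory coincide on all 7 features. (They do differ in [sonorant], [nasal] and [back], which are not among the given features.)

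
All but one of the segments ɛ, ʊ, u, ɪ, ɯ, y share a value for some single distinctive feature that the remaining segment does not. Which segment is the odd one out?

[high] groups all but one: /ɯ, ɪ, y, ʊ, u/ share [+high] while /ɛ/ (mid front unrounded lax vowel) alone is [-high]. Removing any other segment would not leave a single-feature class that excludes it.

ɛ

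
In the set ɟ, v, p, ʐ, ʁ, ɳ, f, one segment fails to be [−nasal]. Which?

ɳ

/ɳ/ is the retroflex nasal, which is [+nasal]; the rest — /f, ɟ, p, ʁ, v, ʐ/ — are [−nasal].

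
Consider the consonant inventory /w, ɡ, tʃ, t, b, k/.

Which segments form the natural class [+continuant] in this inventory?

The [+continuant] segments here are /w/; the remaining /ɡ, tʃ, t, b, k/ are [-continuant].

w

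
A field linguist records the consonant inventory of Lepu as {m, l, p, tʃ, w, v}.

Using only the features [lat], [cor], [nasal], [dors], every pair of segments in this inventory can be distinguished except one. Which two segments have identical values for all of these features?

p, v

Both /p/ and /v/ are [−lateral], [−coronal], [−nasal], [−dorsal]. Since the list omits [voice] and [continuant] — which do distinguish the voiceless bilabial stop from the voiced labiodental fricative — this pair collapses; all other pairs remain distinct.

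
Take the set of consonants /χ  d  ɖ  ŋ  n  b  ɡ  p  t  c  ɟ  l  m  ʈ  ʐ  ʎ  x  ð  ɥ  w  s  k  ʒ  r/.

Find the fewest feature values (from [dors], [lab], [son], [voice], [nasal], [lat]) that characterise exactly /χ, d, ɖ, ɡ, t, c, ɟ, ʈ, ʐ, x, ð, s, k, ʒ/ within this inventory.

/χ, d, ɖ, ɡ, t, c, ɟ, ʈ, ʐ, x, ð, s, k, ʒ/ are all [−sonorant], [−labial], and no other segment in the inventory matches both values. Dropping any one of them over-generates: [−labial] alone would also admit /ŋ, n, l, ʎ, …/; [−sonorant] alone would also admit /b, p/. No other single listed feature picks out exactly this set either, so fewer than two features will not do.

[−son, −lab]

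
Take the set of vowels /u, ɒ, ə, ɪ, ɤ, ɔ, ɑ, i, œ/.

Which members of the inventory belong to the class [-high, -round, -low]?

ə, ɤ

Eliminate segments failing any feature: /u, ɪ, i/ are [+high]; /ɒ, ɔ, œ/ are [+round]; /ɑ/ is [+low]. The remaining /ə, ɤ/ satisfy [-high], [-round], [-low].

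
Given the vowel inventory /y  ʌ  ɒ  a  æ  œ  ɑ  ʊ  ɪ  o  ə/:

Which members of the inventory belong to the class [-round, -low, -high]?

ʌ, ə

Eliminate segments failing any feature: /y, ɒ, œ, ʊ, o/ are [+round]; /a, æ, ɑ/ are [+low]; /ɪ/ is [+high]. The remaining /ʌ, ə/ satisfy [-round], [-low], [-high].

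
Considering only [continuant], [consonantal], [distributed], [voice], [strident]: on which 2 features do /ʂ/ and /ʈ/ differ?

[continuant], [strident]

The two segments share [+consonantal], [-distributed], [-voice]. The only features from the list on which they differ: /ʂ/ is [+continuant] while /ʈ/ is [-continuant]; /ʂ/ is [+strident] while /ʈ/ is [-strident].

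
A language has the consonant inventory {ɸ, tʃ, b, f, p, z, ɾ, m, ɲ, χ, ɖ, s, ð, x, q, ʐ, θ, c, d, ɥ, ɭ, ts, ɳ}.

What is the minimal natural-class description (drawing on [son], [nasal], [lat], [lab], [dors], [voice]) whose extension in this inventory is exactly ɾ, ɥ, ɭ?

[+son, -nasal]

The class [+sonorant], [-nasal] has exactly /ɾ, ɥ, ɭ/ as its extension in this inventory. No smaller conjunction from the listed features achieves this: [-nasal] alone would also admit /ɸ, tʃ, b, f, …/; [+sonorant] alone would also admit /m, ɲ, ɳ/; and checking the remaining single features turns up none with this extension.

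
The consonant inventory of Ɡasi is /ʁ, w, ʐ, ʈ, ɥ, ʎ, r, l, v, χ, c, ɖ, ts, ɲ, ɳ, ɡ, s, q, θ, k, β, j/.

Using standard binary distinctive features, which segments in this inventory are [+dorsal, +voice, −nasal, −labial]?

ʁ, ʎ, ɡ, j

Eliminate segments failing any feature: /w, ɥ/ are [+labial]; /ʐ, ʈ, r, l, v, ɖ, ts, ɳ, s, θ, β/ are [−dorsal]; /χ, c, q, k/ are [−voice]; /ɲ/ is [+nasal]. The remaining /ʁ, ʎ, ɡ, j/ satisfy [+dorsal], [+voice], [−nasal], [−labial].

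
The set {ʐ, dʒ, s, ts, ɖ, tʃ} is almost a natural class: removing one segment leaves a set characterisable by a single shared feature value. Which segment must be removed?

[strident] groups all but one: /s, tʃ, ts, ʐ, dʒ/ share [+strident] while /ɖ/ (voiced retroflex stop) alone is [−strident]. Removing any other segment would not leave a single-feature class that excludes it.

ɖ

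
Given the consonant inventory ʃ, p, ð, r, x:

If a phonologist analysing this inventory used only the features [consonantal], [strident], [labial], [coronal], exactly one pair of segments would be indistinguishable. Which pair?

Both /ð/ and /r/ are [+consonantal], [-strident], [-labial], [+coronal]. Since the list omits [sonorant] — which does distinguish the voiced dental fricative from the alveolar trill — this pair collapses; all other pairs remain distinct.

ð, r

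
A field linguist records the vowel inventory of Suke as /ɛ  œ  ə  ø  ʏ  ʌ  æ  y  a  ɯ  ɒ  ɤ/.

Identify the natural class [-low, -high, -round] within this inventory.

ɛ, ə, ʌ, ɤ

Checking each segment against [-low], [-high], [-round]: /ɛ/ (mid front unrounded lax vowel), /ə/ (mid central vowel (schwa)), /ʌ/ (mid back unrounded lax vowel), /ɤ/ (mid back unrounded tense vowel) satisfy every feature; every other segment in the inventory fails at least one.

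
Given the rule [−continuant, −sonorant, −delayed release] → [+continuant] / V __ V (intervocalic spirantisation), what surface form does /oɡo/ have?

The only segment in the rule's environment that also matches [−continuant, −sonorant, −delayed release] is /ɡ/. Applying [+continuant] turns the voiced velar stop into /ɣ/ (voiced velar fricative), giving [oɣo].

[oɣo]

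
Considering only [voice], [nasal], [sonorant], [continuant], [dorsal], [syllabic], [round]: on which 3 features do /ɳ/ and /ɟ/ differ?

[sonorant], [nasal], [dorsal]

The two segments share [+voice], [−continuant], [−syllabic], [−round]. The only features from the list on which they differ: /ɳ/ is [+sonorant] while /ɟ/ is [−sonorant]; /ɳ/ is [+nasal] while /ɟ/ is [−nasal]; /ɳ/ is [−dorsal] while /ɟ/ is [+dorsal].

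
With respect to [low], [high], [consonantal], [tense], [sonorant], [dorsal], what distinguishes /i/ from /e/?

The two segments share [−low], [−consonantal], [+tense], [+sonorant], [+dorsal]. The only feature from the list on which they differ: /i/ is [+high] while /e/ is [−high].

[high]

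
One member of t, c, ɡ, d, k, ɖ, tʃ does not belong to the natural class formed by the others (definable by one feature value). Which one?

The remaining segments after removing /tʃ/ share [-delayed release]; /tʃ/ (voiceless postalveolar affricate) is [+delayed release]. For every other candidate removal, the leftover set fails to share any single feature value that the removed segment lacks.

tʃ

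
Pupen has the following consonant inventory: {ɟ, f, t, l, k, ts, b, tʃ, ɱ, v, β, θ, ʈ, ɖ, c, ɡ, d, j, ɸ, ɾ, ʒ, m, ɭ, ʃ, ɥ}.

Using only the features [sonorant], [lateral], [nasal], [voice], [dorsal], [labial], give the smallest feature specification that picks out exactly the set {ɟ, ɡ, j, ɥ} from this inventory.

/ɟ, ɡ, j, ɥ/ are all [+voice], [+dorsal], and no other segment in the inventory matches both values. Dropping any one of them over-generates: [+dorsal] alone would also admit /k, c/; [+voice] alone would also admit /l, b, ɱ, v, …/. No other single listed feature picks out exactly this set either, so fewer than two features will not do.

[+voice, +dorsal]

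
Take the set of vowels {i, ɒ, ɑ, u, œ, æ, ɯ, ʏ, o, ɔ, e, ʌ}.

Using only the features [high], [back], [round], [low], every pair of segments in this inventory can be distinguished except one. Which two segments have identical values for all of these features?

o, ɔ

/o/ (mid back rounded tense vowel) and /ɔ/ (mid back rounded lax vowel) are both [−high], [+back], [+round], [−low], so none of the listed features separates them. (They do differ in [tense], which is not among the given features.) Every other pair in the inventory differs on at least one listed feature.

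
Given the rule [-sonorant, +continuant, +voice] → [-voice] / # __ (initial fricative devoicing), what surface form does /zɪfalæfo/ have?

[sɪfalæfo]

The only segment in the rule's environment that also matches [-sonorant, +continuant, +voice] is /z/. Applying [-voice] turns the voiced alveolar fricative into /s/ (voiceless alveolar fricative), giving [sɪfalæfo].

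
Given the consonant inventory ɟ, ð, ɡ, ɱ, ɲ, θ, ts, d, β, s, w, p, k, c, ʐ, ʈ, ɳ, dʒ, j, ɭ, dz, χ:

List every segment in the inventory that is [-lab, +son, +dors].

ɲ, j

Checking each segment against [-labial], [+sonorant], [+dorsal]: /ɲ/ (palatal nasal), /j/ (palatal glide) satisfy every feature; every other segment in the inventory fails at least one.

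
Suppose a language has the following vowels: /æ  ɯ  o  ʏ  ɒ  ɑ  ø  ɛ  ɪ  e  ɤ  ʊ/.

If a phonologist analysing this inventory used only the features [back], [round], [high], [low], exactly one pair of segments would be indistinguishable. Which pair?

e, ɛ

/e/ (mid front unrounded tense vowel) and /ɛ/ (mid front unrounded lax vowel) are both [−back], [−round], [−high], [−low], so none of the listed features separates them. (They do differ in [tense], which is not among the given features.) Every other pair in the inventory differs on at least one listed feature.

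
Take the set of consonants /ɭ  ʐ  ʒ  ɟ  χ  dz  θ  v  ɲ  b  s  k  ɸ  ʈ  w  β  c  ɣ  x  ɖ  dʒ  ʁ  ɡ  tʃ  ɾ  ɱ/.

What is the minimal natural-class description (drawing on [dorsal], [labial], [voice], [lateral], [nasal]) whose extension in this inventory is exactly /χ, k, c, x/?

[−voice, +dorsal]

The class [−voice], [+dorsal] has exactly /χ, k, c, x/ as its extension in this inventory. No smaller conjunction from the listed features achieves this: [+dorsal] alone would also admit /ɟ, ɲ, w, ɣ, …/; [−voice] alone would also admit /θ, s, ɸ, ʈ, …/; and checking the remaining single features turns up none with this extension.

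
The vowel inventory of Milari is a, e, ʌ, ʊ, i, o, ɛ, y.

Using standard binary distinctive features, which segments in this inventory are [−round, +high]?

Among the inventory, the [−round] segments are /a, e, ʌ, i, ɛ/.
Within that set, [+high] leaves /i/.

i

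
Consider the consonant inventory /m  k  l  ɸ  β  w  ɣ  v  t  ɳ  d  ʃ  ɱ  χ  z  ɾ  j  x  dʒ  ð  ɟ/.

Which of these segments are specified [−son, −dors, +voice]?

Eliminate segments failing any feature: /m, l, w, ɳ, ɱ, ɾ, j/ are [+sonorant]; /k, ɣ, χ, x, ɟ/ are [+dorsal]; /ɸ, t, ʃ/ are [−voice]. The remaining /β, v, d, z, dʒ, ð/ satisfy [−sonorant], [−dorsal], [+voice].

β, v, d, z, dʒ, ð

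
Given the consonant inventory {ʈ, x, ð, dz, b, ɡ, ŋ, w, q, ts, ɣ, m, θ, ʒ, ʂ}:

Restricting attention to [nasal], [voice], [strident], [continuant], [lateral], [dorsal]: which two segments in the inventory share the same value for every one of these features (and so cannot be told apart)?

w, ɣ

Both /w/ and /ɣ/ are [−nasal], [+voice], [−strident], [+continuant], [−lateral], [+dorsal]. Since the list omits [sonorant], [labial] and [round] — which do distinguish the labial-velar glide from the voiced velar fricative — this pair collapses; all other pairs remain distinct.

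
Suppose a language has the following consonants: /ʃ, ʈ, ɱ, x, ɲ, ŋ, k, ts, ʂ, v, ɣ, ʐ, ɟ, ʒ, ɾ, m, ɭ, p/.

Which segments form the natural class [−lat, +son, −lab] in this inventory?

Eliminate segments failing any feature: /ʃ, ʈ, x, k, ts, ʂ, v, ɣ, ʐ, ɟ, ʒ, p/ are [−sonorant]; /ɱ, m/ are [+labial]; /ɭ/ is [+lateral]. The remaining /ɲ, ŋ, ɾ/ satisfy [−lateral], [+sonorant], [−labial].

ɲ, ŋ, ɾ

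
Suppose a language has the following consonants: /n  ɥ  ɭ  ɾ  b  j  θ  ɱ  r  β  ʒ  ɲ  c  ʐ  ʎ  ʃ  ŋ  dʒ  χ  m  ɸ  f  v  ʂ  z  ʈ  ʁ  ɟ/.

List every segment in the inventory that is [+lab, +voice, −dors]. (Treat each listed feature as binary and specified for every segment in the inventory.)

b, ɱ, β, m, v

Among the inventory, the [+labial] segments are /ɥ, b, ɱ, β, m, ɸ, f, v/.
Then [+voice] gives /ɥ, b, ɱ, β, m, v/.
Within that set, [−dorsal] leaves /b, ɱ, β, m, v/.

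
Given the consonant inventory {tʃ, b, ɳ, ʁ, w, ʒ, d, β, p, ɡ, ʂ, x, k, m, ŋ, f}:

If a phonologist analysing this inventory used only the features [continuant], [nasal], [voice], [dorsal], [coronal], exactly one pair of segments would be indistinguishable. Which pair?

w, ʁ

/w/ (labial-velar glide) and /ʁ/ (voiced uvular fricative) are both [+continuant], [-nasal], [+voice], [+dorsal], [-coronal], so none of the listed features separates them. (They do differ in [labial], [round] and [high], which are not among the given features.) Every other pair in the inventory differs on at least one listed feature.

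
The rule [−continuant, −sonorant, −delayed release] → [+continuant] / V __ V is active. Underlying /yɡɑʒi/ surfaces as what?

[yɣɑʒi]

The only segment in the rule's environment that also matches [−continuant, −sonorant, −delayed release] is /ɡ/. Applying [+continuant] turns the voiced velar stop into /ɣ/ (voiced velar fricative), giving [yɣɑʒi].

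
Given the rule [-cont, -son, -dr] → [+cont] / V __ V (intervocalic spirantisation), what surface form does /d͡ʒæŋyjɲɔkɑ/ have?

[d͡ʒæŋyjɲɔxɑ]

/k/ satisfies [-cont, -son, -dr] and sits in V __ V. The [+continuant] counterpart of the voiceless velar stop is /x/. Other segments in /d͡ʒæŋyjɲɔkɑ/ either fail the structural description or are not in the environment, so the surface form is [d͡ʒæŋyjɲɔxɑ].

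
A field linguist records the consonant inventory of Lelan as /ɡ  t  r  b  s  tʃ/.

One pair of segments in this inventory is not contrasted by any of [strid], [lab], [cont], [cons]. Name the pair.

t, ɡ

Both /t/ and /ɡ/ are [−strident], [−labial], [−continuant], [+consonantal]. Since the list omits [voice], [coronal] and [dorsal] — which do distinguish the voiceless alveolar stop from the voiced velar stop — this pair collapses; all other pairs remain distinct.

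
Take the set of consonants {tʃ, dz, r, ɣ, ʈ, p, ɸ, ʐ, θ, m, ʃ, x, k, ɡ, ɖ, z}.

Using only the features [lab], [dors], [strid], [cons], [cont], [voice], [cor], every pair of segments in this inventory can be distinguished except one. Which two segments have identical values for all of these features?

Both /z/ and /ʐ/ are [−labial], [−dorsal], [+strident], [+consonantal], [+continuant], [+voice], [+coronal]. Since the list omits [anterior] — which does distinguish the voiced alveolar fricative from the voiced retroflex fricative — this pair collapses; all other pairs remain distinct.

z, ʐ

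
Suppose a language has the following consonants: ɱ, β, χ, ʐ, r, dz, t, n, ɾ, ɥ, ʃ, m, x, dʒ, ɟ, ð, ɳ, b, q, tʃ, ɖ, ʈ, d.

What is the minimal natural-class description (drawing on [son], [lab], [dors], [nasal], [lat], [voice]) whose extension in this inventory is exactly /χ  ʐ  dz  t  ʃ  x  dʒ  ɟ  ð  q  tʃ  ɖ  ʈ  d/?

Every target segment is [−sonorant], [−labial]; each remaining inventory member fails at least one of these. Each conjunct is needed — [−labial] alone would also admit /r, n, ɾ, ɳ/; [−sonorant] alone would also admit /β, b/ — and no other single listed feature has exactly this extension, so two is the minimum.

[−son, −lab]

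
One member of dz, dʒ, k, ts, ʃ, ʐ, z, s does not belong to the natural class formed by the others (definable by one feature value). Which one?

/s, dz, ts, z, ʃ, dʒ, ʐ/ are all [+strident], but /k/ (voiceless velar stop) is [−strident]. No other single segment can be removed to leave a set sharing one feature value that the removed segment lacks, so /k/ is the odd one out.

k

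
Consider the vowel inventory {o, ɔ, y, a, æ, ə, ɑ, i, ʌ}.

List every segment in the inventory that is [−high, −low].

The [−high] segments are /o, ɔ, a, æ, ə, ɑ, ʌ/.
Among these, [−low] leaves /o, ɔ, ə, ʌ/.

o, ɔ, ə, ʌ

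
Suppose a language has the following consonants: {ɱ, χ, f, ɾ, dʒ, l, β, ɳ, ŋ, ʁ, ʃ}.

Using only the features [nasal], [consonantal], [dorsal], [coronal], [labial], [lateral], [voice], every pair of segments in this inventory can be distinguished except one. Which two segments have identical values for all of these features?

dʒ, ɾ

/dʒ/ (voiced postalveolar affricate) and /ɾ/ (alveolar tap) are both [-nasal], [+consonantal], [-dorsal], [+coronal], [-labial], [-lateral], [+voice], so none of the listed features separates them. (They do differ in [sonorant], [strident] and [anterior], which are not among the given features.) Every other pair in the inventory differs on at least one listed feature.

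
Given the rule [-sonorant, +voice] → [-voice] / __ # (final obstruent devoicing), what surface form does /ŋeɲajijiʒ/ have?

[ŋeɲajijiʃ]

Only the final segment /ʒ/ is both word-final and matches the structural description. It is a voiced postalveolar fricative, so [-sonorant, +voice] holds; changing it to [-voice] with all other features held fixed yields /ʃ/ (voiceless postalveolar fricative). No other segment meets both the structural description and the environment, so the output is [ŋeɲajijiʃ].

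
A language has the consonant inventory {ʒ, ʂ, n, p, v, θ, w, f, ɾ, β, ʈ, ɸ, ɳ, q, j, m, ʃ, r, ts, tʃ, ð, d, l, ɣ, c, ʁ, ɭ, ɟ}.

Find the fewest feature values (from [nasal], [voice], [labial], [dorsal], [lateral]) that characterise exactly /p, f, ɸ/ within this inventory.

/p, f, ɸ/ are all [−voice], [+labial], and no other segment in the inventory matches both values. Dropping any one of them over-generates: [+labial] alone would also admit /v, w, β, m/; [−voice] alone would also admit /ʂ, θ, ʈ, q, …/. No other single listed feature picks out exactly this set either, so fewer than two features will not do.

[−voice, +labial]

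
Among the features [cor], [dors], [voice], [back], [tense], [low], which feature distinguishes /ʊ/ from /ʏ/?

/ʊ/ is the high back rounded lax vowel and /ʏ/ is the high front rounded lax vowel. Both are [-coronal], [+dorsal], [+voice], [-tense], [-low]. /ʊ/ is [+back] while /ʏ/ is [-back], so the distinguishing feature is [back].

[back]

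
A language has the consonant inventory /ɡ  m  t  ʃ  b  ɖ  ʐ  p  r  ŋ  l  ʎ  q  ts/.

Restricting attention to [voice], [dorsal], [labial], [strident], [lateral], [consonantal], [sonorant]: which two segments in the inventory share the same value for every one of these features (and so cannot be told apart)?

ʃ, ts

On the given features, /ʃ/ and /ts/ have an identical profile: [−voice], [−dorsal], [−labial], [+strident], [−lateral], [+consonantal], [−sonorant]. No other two segments in the inventory coincide on all 7 features. (They do differ in [continuant], [anterior] and [distributed], which are not among the given features.)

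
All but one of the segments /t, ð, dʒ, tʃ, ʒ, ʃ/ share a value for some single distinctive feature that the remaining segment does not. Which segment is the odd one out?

[distributed] groups all but one: /tʃ, dʒ, ʒ, ʃ, ð/ share [+distributed] while /t/ (voiceless alveolar stop) alone is [−distributed]. Removing any other segment would not leave a single-feature class that excludes it.

t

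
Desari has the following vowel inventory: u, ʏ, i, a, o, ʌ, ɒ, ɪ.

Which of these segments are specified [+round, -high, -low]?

The [+round] segments are /u, ʏ, o, ɒ/.
Within that set, [-high] gives /o, ɒ/.
Then [-low] leaves /o/.

o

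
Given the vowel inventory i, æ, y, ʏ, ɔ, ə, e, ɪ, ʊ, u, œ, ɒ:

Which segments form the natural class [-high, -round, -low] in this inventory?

Eliminate segments failing any feature: /i, y, ʏ, ɪ, ʊ, u/ are [+high]; /æ/ is [+low]; /ɔ, œ, ɒ/ are [+round]. The remaining /ə, e/ satisfy [-high], [-round], [-low].

ə, e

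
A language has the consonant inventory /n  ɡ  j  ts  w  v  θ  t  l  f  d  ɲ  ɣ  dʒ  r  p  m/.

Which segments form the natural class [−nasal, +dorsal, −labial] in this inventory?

Checking each segment against [−nasal], [+dorsal], [−labial]: /ɡ/ (voiced velar stop), /j/ (palatal glide), /ɣ/ (voiced velar fricative) satisfy every feature; every other segment in the inventory fails at least one.

ɡ, j, ɣ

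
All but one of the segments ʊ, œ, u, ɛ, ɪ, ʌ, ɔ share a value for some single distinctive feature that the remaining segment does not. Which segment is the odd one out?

u

/ʌ, ɔ, ʊ, ɛ, œ, ɪ/ are all [−tense], but /u/ (high back rounded tense vowel) is [+tense]. No other single segment can be removed to leave a set sharing one feature value that the removed segment lacks, so /u/ is the odd one out.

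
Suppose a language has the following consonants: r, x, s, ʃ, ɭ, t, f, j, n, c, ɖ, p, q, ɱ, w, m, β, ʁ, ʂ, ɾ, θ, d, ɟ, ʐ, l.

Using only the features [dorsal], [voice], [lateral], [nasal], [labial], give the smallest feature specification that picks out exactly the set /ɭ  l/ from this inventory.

[+lateral]

The target set is precisely the extension of [+lateral] in this inventory.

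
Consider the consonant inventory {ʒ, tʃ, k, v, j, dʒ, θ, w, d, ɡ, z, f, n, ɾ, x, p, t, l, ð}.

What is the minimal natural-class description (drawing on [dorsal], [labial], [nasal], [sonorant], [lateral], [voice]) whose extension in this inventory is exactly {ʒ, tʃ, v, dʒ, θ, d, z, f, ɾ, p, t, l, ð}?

The class [−nasal], [−dorsal] has exactly /ʒ, tʃ, v, dʒ, θ, d, z, f, ɾ, p, t, l, ð/ as its extension in this inventory. No smaller conjunction from the listed features achieves this: [−dorsal] alone would also admit /n/; [−nasal] alone would also admit /k, j, w, ɡ, …/; and checking the remaining single features turns up none with this extension.

[−nasal, −dorsal]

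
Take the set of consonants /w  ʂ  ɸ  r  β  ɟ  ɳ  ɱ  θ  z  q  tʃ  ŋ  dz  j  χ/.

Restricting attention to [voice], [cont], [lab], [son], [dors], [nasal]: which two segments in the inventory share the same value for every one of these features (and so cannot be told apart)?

Both /θ/ and /ʂ/ are [-voice], [+continuant], [-labial], [-sonorant], [-dorsal], [-nasal]. Since the list omits [strident], [anterior] and [distributed] — which do distinguish the voiceless dental fricative from the voiceless retroflex fricative — this pair collapses; all other pairs remain distinct.

θ, ʂ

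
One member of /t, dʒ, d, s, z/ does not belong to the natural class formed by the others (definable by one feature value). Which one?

dʒ

The remaining segments after removing /dʒ/ share [+anterior]; /dʒ/ (voiced postalveolar affricate) is [−anterior]. For every other candidate removal, the leftover set fails to share any single feature value that the removed segment lacks.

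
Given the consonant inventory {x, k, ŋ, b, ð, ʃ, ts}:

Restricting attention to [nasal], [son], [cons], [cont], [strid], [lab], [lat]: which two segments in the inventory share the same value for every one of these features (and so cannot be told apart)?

x, ð

On the given features, /x/ and /ð/ have an identical profile: [-nasal], [-sonorant], [+consonantal], [+continuant], [-strident], [-labial], [-lateral]. No other two segments in the inventory coincide on all 7 features. (They do differ in [voice], [coronal] and [dorsal], which are not among the given features.)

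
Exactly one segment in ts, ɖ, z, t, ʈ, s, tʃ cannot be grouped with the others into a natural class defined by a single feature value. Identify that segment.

tʃ

The remaining segments after removing /tʃ/ share [−distributed]; /tʃ/ (voiceless postalveolar affricate) is [+distributed]. For every other candidate removal, the leftover set fails to share any single feature value that the removed segment lacks.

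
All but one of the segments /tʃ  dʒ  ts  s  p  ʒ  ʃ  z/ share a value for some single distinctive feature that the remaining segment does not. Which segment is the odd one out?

p

/s, ts, ʒ, ʃ, dʒ, z, tʃ/ are all [+strident], but /p/ (voiceless bilabial stop) is [−strident]. No other single segment can be removed to leave a set sharing one feature value that the removed segment lacks, so /p/ is the odd one out.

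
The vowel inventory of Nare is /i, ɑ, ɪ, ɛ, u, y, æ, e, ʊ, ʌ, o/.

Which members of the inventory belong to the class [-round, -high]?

ɑ, ɛ, æ, e, ʌ

Eliminate segments failing any feature: /i, ɪ/ are [+high]; /u, y, ʊ, o/ are [+round]. The remaining /ɑ, ɛ, æ, e, ʌ/ satisfy [-round], [-high].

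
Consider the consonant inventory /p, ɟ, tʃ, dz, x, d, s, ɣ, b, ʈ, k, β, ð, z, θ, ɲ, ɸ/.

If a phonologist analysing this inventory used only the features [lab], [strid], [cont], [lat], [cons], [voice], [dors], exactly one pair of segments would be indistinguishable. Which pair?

On the given features, /ɟ/ and /ɲ/ have an identical profile: [-labial], [-strident], [-continuant], [-lateral], [+consonantal], [+voice], [+dorsal]. No other two segments in the inventory coincide on all 7 features. (They do differ in [sonorant] and [nasal], which are not among the given features.)

ɟ, ɲ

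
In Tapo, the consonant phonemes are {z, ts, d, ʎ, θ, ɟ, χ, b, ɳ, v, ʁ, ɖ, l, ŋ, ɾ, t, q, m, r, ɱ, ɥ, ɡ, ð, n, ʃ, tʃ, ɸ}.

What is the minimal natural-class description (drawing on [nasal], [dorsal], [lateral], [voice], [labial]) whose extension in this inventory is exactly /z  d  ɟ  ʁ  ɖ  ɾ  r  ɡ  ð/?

[+voice, −nasal, −lateral, −labial]

/z, d, ɟ, ʁ, ɖ, ɾ, r, ɡ, ð/ are all [+voice], [−nasal], [−lateral], [−labial], and no other segment in the inventory matches all four values. Dropping any one of them over-generates: [−nasal, −lateral, −labial] alone would also admit /ts, θ, χ, t, …/; [+voice, −lateral, −labial] alone would also admit /ɳ, ŋ, n/; [+voice, −nasal, −labial] alone would also admit /ʎ, l/; [+voice, −nasal, −lateral] alone would also admit /b, v, ɥ/. No other combination of three listed features picks out exactly this set either, so fewer than four features will not do.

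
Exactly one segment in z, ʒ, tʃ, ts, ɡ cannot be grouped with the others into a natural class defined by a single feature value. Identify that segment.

The remaining segments after removing /ɡ/ share [+coronal]; /ɡ/ (voiced velar stop) is [−coronal]. For every other candidate removal, the leftover set fails to share any single feature value that the removed segment lacks.

ɡ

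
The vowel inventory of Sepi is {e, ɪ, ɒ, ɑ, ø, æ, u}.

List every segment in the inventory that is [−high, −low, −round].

Eliminate segments failing any feature: /ɪ, u/ are [+high]; /ɒ, ɑ, æ/ are [+low]; /ø/ is [+round]. The remaining /e/ satisfy [−high], [−low], [−round].

e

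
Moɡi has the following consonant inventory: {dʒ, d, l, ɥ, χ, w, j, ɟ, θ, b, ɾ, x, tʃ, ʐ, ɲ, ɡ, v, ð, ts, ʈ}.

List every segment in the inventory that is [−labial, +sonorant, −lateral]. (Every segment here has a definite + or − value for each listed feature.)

Eliminate segments failing any feature: /dʒ, d, χ, ɟ, θ, x, tʃ, ʐ, ɡ, ð, ts, ʈ/ are [−sonorant]; /l/ is [+lateral]; /ɥ, w, b, v/ are [+labial]. The remaining /j, ɾ, ɲ/ satisfy [−labial], [+sonorant], [−lateral].

j, ɾ, ɲ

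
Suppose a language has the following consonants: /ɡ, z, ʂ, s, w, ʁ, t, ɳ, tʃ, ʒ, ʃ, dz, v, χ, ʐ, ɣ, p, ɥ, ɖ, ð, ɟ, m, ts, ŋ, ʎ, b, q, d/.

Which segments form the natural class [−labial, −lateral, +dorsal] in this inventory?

Checking each segment against [−labial], [−lateral], [+dorsal]: /ɡ/ (voiced velar stop), /ʁ/ (voiced uvular fricative), /χ/ (voiceless uvular fricative), /ɣ/ (voiced velar fricative), /ɟ/ (voiced palatal stop), /ŋ/ (velar nasal), among others, satisfy every feature; every other segment in the inventory fails at least one.

ɡ, ʁ, χ, ɣ, ɟ, ŋ, q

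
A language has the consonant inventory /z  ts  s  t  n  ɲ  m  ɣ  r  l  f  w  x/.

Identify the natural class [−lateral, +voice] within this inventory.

Eliminate segments failing any feature: /ts, s, t, f, x/ are [−voice]; /l/ is [+lateral]. The remaining /z, n, ɲ, m, ɣ, r, w/ satisfy [−lateral], [+voice].

z, n, ɲ, m, ɣ, r, w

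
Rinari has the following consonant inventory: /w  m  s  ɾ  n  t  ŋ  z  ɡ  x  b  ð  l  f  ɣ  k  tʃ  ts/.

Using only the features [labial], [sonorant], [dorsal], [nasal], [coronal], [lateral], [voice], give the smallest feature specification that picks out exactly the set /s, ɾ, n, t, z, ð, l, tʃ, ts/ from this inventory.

[+coronal]

The target set is precisely the extension of [+coronal] in this inventory.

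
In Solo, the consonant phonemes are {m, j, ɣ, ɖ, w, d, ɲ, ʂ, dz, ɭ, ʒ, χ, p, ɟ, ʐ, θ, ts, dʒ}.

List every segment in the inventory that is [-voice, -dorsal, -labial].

Checking each segment against [-voice], [-dorsal], [-labial]: /ʂ/ (voiceless retroflex fricative), /θ/ (voiceless dental fricative), /ts/ (voiceless alveolar affricate) satisfy every feature; every other segment in the inventory fails at least one.

ʂ, θ, ts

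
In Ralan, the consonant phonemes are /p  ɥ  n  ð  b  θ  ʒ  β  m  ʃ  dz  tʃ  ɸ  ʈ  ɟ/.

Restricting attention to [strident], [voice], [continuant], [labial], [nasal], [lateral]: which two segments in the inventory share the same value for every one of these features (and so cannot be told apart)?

Both /β/ and /ɥ/ are [-strident], [+voice], [+continuant], [+labial], [-nasal], [-lateral]. Since the list omits [sonorant], [round] and [dorsal] — which do distinguish the voiced bilabial fricative from the labial-palatal glide — this pair collapses; all other pairs remain distinct.

β, ɥ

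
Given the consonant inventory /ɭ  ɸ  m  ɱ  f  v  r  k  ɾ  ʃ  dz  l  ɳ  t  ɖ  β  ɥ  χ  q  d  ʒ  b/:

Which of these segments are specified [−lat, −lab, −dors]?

r, ɾ, ʃ, dz, ɳ, t, ɖ, d, ʒ

First, the [−lateral] segments are /ɸ, m, ɱ, f, v, r, k, ɾ, ʃ, dz, ɳ, t, ɖ, β, ɥ, χ, q, d, ʒ, b/.
Of those, [−labial] gives /r, k, ɾ, ʃ, dz, ɳ, t, ɖ, χ, q, d, ʒ/.
Within that set, [−dorsal] leaves /r, ɾ, ʃ, dz, ɳ, t, ɖ, d, ʒ/.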